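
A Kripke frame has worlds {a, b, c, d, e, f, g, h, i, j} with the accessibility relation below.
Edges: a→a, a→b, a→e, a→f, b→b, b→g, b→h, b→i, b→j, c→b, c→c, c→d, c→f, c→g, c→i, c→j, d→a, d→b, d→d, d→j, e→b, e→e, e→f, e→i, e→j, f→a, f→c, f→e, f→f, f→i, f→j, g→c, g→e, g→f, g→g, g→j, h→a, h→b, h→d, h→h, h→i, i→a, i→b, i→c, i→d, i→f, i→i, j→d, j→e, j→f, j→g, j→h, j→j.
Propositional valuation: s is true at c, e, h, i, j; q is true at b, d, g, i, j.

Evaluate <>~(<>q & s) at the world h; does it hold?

At h: <>~(<>q & s) requires ~(<>q & s) at some successor in {a, b, d, h, i}.
  ~(<>q & s) holds at a, so <>~(<>q & s) is true at h.
    At a: <>q & s is false, so ~(<>q & s) is true.
      At a: <>q is true, s is false, so <>q & s is false.

Yes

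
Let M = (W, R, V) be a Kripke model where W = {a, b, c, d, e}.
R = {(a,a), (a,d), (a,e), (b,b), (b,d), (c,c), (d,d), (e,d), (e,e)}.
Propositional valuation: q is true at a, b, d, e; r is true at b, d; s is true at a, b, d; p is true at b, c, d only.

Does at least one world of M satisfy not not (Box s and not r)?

No

Recall that Box ψ holds at a world iff ψ holds at every accessible world, and Dia ψ holds iff ψ holds at some accessible world.
Let φ = not not (Box s and not r). Evaluate φ at each world:
  a (successors {a, d, e}): φ is false.
  b (successors {b, d}): φ is false.
  c (successors {c}): φ is false.
  d (successors {d}): φ is false.
  e (successors {d, e}): φ is false.
For instance, at e:
  At e: not (Box s and not r) is true, so not not (Box s and not r) is false.
    At e: Box s and not r is false, so not (Box s and not r) is true.
      At e: Box s is false, not r is true, so Box s and not r is false.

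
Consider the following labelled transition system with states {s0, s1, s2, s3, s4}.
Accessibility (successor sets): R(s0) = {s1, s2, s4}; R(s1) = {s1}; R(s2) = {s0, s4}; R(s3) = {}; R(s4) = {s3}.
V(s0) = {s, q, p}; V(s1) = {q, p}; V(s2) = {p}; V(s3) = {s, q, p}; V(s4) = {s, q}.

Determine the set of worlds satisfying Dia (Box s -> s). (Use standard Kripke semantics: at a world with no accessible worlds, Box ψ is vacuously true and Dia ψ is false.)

Recall that Box ψ holds at a world iff ψ holds at every accessible world, and Dia ψ holds iff ψ holds at some accessible world.
Let φ = Dia (Box s -> s). Evaluate φ at each world:
  s0 (successors {s1, s2, s4}): φ is true.
  s1 (successors {s1}): φ is true.
  s2 (successors {s0, s4}): φ is true.
  s3 (successors ∅): φ is false.
  s4 (successors {s3}): φ is true.
For instance, at s4:
  At s4: Dia (Box s -> s) requires Box s -> s at some successor in {s3}.
    Box s -> s holds at s3, so Dia (Box s -> s) is true at s4.
      At s3: Box s is true, s is true, so Box s -> s is true.
Satisfying worlds: {s0, s1, s2, s4}

s0, s1, s2, s4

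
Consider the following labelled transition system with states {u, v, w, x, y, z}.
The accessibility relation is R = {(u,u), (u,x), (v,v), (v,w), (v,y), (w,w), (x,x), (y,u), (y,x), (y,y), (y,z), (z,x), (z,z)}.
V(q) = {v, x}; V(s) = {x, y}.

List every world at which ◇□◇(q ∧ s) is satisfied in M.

Let φ = ◇□◇(q ∧ s). Evaluate φ at each world:
  u (successors {u, x}): φ is true.
  v (successors {v, w, y}): φ is true.
  w (successors {w}): φ is false.
  x (successors {x}): φ is true.
  y (successors {u, x, y, z}): φ is true.
  z (successors {x, z}): φ is true.
For instance, at y:
  At y: ◇□◇(q ∧ s) requires □◇(q ∧ s) at some successor in {u, x, y, z}.
    □◇(q ∧ s) holds at u, so ◇□◇(q ∧ s) is true at y.
      At u: □◇(q ∧ s) requires ◇(q ∧ s) at every successor {u, x}.
        At u: ◇(q ∧ s) is true.
        At x: ◇(q ∧ s) is true.
      So □◇(q ∧ s) is true at u.
Satisfying worlds: {u, v, x, y, z}

u, v, x, y, z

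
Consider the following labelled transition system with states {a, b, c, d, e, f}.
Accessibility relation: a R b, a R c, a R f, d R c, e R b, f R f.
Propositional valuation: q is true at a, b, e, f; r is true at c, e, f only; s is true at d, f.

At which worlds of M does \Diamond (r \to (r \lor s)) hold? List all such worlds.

a, d, e, f

Let φ = \Diamond (r \to (r \lor s)). Evaluate φ at each world:
  a (successors {b, c, f}): φ is true.
  b (successors ∅): φ is false.
  c (successors ∅): φ is false.
  d (successors {c}): φ is true.
  e (successors {b}): φ is true.
  f (successors {f}): φ is true.
For instance, at f:
  At f: \Diamond (r \to (r \lor s)) requires r \to (r \lor s) at some successor in {f}.
    r \to (r \lor s) holds at f, so \Diamond (r \to (r \lor s)) is true at f.
Satisfying worlds: {a, d, e, f}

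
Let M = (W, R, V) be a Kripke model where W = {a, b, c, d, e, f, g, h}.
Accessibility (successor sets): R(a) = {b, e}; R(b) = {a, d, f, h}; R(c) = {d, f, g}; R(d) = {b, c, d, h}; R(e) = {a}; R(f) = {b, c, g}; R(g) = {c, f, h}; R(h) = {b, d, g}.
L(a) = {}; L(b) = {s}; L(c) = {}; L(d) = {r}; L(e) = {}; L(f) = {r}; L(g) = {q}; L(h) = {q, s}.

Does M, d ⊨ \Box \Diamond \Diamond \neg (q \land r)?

Yes

At d: \Box \Diamond \Diamond \neg (q \land r) requires \Diamond \Diamond \neg (q \land r) at every successor {b, c, d, h}.
  At b: \Diamond \Diamond \neg (q \land r) is true.
  At c: \Diamond \Diamond \neg (q \land r) is true.
  At d: \Diamond \Diamond \neg (q \land r) is true.
  At h: \Diamond \Diamond \neg (q \land r) is true.
So \Box \Diamond \Diamond \neg (q \land r) is true at d.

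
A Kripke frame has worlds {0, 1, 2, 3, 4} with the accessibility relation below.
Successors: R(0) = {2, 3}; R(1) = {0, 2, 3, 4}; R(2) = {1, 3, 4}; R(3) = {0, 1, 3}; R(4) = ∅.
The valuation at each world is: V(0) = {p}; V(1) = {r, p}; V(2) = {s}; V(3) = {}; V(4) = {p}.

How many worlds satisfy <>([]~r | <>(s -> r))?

Let φ = <>([]~r | <>(s -> r)). Evaluate φ at each world:
  0 (successors {2, 3}): φ is true.
  1 (successors {0, 2, 3, 4}): φ is true.
  2 (successors {1, 3, 4}): φ is true.
  3 (successors {0, 1, 3}): φ is true.
  4 (successors ∅): φ is false.
For instance, at 2:
  At 2: <>([]~r | <>(s -> r)) requires []~r | <>(s -> r) at some successor in {1, 3, 4}.
    []~r | <>(s -> r) holds at 1, so <>([]~r | <>(s -> r)) is true at 2.
      At 1: []~r is true, <>(s -> r) is true, so []~r | <>(s -> r) is true.
Satisfying worlds: {0, 1, 2, 3}

4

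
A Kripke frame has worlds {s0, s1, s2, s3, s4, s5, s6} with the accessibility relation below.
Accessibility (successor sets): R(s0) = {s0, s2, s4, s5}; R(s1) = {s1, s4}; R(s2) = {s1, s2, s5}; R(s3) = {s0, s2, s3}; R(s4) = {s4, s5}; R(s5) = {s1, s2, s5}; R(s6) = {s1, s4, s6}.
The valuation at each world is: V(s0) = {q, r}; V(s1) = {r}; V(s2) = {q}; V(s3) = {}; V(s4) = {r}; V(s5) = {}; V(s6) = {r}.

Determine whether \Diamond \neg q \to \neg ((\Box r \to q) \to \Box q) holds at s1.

Recall that \Box ψ holds at a world iff ψ holds at every accessible world, and \Diamond ψ holds iff ψ holds at some accessible world.
At s1: \Diamond \neg q is true, \neg ((\Box r \to q) \to \Box q) is false, so \Diamond \neg q \to \neg ((\Box r \to q) \to \Box q) is false.
  At s1: \Diamond \neg q requires \neg q at some successor in {s1, s4}.
    \neg q holds at s1, so \Diamond \neg q is true at s1.
  At s1: (\Box r \to q) \to \Box q is true, so \neg ((\Box r \to q) \to \Box q) is false.
    At s1: \Box r \to q is false, \Box q is false, so (\Box r \to q) \to \Box q is true.
      At s1: \Box r is true, q is false, so \Box r \to q is false.
      At s1: \Box q requires q at every successor {s1, s4}.
        q fails at s1, so \Box q is false at s1.

No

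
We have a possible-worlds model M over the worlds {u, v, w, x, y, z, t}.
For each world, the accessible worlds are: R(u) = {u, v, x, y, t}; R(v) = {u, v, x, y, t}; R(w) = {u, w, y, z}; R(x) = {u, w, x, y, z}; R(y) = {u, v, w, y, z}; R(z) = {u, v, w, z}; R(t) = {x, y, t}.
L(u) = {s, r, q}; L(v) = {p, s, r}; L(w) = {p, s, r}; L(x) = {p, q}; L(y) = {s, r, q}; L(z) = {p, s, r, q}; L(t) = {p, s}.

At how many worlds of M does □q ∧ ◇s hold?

0

Let φ = □q ∧ ◇s. Evaluate φ at each world:
  u (successors {u, v, x, y, t}): φ is false.
  v (successors {u, v, x, y, t}): φ is false.
  w (successors {u, w, y, z}): φ is false.
  x (successors {u, w, x, y, z}): φ is false.
  y (successors {u, v, w, y, z}): φ is false.
  z (successors {u, v, w, z}): φ is false.
  t (successors {x, y, t}): φ is false.
For instance, at x:
  At x: □q is false, ◇s is true, so □q ∧ ◇s is false.
    At x: □q requires q at every successor {u, w, x, y, z}.
      q fails at w, so □q is false at x.
    At x: ◇s requires s at some successor in {u, w, x, y, z}.
      s holds at u, so ◇s is true at x.
Satisfying worlds: none.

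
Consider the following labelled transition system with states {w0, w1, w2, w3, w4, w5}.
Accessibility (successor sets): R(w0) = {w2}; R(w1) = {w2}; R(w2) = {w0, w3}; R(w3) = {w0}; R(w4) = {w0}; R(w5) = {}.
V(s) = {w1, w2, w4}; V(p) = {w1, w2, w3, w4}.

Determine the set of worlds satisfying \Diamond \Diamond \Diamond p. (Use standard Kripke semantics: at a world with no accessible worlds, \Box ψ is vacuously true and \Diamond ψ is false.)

w0, w1, w2, w3, w4

Let φ = \Diamond \Diamond \Diamond p. Evaluate φ at each world:
  w0 (successors {w2}): φ is true.
  w1 (successors {w2}): φ is true.
  w2 (successors {w0, w3}): φ is true.
  w3 (successors {w0}): φ is true.
  w4 (successors {w0}): φ is true.
  w5 (successors ∅): φ is false.
For instance, at w3:
  At w3: \Diamond \Diamond \Diamond p requires \Diamond \Diamond p at some successor in {w0}.
    \Diamond \Diamond p holds at w0, so \Diamond \Diamond \Diamond p is true at w3.
      At w0: \Diamond \Diamond p requires \Diamond p at some successor in {w2}.
        \Diamond p holds at w2, so \Diamond \Diamond p is true at w0.
Satisfying worlds: {w0, w1, w2, w3, w4}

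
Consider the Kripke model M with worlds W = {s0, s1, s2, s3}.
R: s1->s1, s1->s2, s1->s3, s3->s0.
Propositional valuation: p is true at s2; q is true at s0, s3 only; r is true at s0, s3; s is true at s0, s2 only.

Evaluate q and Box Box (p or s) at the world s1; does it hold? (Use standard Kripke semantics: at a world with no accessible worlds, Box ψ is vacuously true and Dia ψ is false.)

Recall that Box ψ holds at a world iff ψ holds at every accessible world, and Dia ψ holds iff ψ holds at some accessible world.
At s1: q is false, Box Box (p or s) is false, so q and Box Box (p or s) is false.
  At s1: Box Box (p or s) requires Box (p or s) at every successor {s1, s2, s3}.
    Box (p or s) fails at s1, so Box Box (p or s) is false at s1.
      At s1: Box (p or s) requires p or s at every successor {s1, s2, s3}.
        p or s fails at s1, so Box (p or s) is false at s1.

No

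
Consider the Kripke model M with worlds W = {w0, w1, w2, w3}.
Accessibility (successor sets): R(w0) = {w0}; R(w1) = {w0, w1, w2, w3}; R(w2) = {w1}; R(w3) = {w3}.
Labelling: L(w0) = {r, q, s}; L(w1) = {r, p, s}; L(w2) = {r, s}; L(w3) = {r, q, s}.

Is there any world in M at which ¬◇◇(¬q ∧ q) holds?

Let φ = ¬◇◇(¬q ∧ q). Evaluate φ at each world:
  w0 (successors {w0}): φ is true.
  w1 (successors {w0, w1, w2, w3}): φ is true.
  w2 (successors {w1}): φ is true.
  w3 (successors {w3}): φ is true.
Detail at w0 (witness):
  At w0: ◇◇(¬q ∧ q) is false, so ¬◇◇(¬q ∧ q) is true.
    At w0: ◇◇(¬q ∧ q) requires ◇(¬q ∧ q) at some successor in {w0}.
      At w0: ◇(¬q ∧ q) is false.
    So ◇◇(¬q ∧ q) is false at w0.

Yes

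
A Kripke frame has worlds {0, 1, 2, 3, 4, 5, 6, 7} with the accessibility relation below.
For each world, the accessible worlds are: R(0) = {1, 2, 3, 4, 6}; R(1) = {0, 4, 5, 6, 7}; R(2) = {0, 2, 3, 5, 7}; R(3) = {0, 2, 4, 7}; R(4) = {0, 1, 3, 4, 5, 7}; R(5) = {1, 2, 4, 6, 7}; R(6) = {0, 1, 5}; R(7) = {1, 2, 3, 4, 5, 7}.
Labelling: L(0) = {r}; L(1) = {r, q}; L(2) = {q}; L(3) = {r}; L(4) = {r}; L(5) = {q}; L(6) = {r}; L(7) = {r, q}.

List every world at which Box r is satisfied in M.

Let φ = Box r. Evaluate φ at each world:
  0 (successors {1, 2, 3, 4, 6}): φ is false.
  1 (successors {0, 4, 5, 6, 7}): φ is false.
  2 (successors {0, 2, 3, 5, 7}): φ is false.
  3 (successors {0, 2, 4, 7}): φ is false.
  4 (successors {0, 1, 3, 4, 5, 7}): φ is false.
  5 (successors {1, 2, 4, 6, 7}): φ is false.
  6 (successors {0, 1, 5}): φ is false.
  7 (successors {1, 2, 3, 4, 5, 7}): φ is false.
For instance, at 5:
  At 5: Box r requires r at every successor {1, 2, 4, 6, 7}.
    r fails at 2, so Box r is false at 5.
Satisfying worlds: none.

none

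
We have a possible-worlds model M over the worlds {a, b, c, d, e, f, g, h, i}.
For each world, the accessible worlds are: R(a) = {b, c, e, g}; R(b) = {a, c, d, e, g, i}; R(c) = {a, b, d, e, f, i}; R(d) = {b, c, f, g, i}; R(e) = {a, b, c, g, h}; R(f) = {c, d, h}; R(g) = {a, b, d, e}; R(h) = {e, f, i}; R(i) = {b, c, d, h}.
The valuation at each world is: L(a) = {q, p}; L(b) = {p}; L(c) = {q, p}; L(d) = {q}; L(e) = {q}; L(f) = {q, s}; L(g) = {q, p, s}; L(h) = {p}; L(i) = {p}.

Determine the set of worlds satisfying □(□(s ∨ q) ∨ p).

e

Let φ = □(□(s ∨ q) ∨ p). Evaluate φ at each world:
  a (successors {b, c, e, g}): φ is false.
  b (successors {a, c, d, e, g, i}): φ is false.
  c (successors {a, b, d, e, f, i}): φ is false.
  d (successors {b, c, f, g, i}): φ is false.
  e (successors {a, b, c, g, h}): φ is true.
  f (successors {c, d, h}): φ is false.
  g (successors {a, b, d, e}): φ is false.
  h (successors {e, f, i}): φ is false.
  i (successors {b, c, d, h}): φ is false.
For instance, at i:
  At i: □(□(s ∨ q) ∨ p) requires □(s ∨ q) ∨ p at every successor {b, c, d, h}.
    □(s ∨ q) ∨ p fails at d, so □(□(s ∨ q) ∨ p) is false at i.
      At d: □(s ∨ q) is false, p is false, so □(s ∨ q) ∨ p is false.
Satisfying worlds: {e}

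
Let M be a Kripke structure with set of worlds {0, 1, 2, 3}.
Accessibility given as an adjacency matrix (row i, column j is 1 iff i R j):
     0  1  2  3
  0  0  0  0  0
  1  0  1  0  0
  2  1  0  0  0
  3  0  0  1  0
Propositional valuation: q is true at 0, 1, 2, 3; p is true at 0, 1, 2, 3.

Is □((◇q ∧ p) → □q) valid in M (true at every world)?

Let φ = □((◇q ∧ p) → □q). Evaluate φ at each world:
  0 (successors ∅): φ is true.
  1 (successors {1}): φ is true.
  2 (successors {0}): φ is true.
  3 (successors {2}): φ is true.
For instance, at 2:
  At 2: □((◇q ∧ p) → □q) requires (◇q ∧ p) → □q at every successor {0}.
      At 0: ◇q ∧ p is false, □q is true, so (◇q ∧ p) → □q is true.
  So □((◇q ∧ p) → □q) is true at 2.

Yes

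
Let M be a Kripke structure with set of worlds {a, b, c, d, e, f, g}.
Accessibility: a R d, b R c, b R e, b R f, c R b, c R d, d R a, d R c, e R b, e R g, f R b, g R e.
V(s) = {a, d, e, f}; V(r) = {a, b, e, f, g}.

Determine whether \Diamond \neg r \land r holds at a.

Recall that \Diamond ψ holds at a world iff ψ holds at some accessible world.
At a: \Diamond \neg r is true, r is true, so \Diamond \neg r \land r is true.
  At a: \Diamond \neg r requires \neg r at some successor in {d}.
    \neg r holds at d, so \Diamond \neg r is true at a.

Yes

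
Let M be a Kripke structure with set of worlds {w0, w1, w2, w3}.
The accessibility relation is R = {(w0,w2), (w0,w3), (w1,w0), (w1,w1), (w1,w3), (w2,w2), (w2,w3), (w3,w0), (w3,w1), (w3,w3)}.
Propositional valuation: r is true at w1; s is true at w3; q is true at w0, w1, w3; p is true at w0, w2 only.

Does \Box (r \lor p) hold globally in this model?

No

Recall that \Box ψ holds at a world iff ψ holds at every accessible world, and \Diamond ψ holds iff ψ holds at some accessible world.
Let φ = \Box (r \lor p). Evaluate φ at each world:
  w0 (successors {w2, w3}): φ is false.
  w1 (successors {w0, w1, w3}): φ is false.
  w2 (successors {w2, w3}): φ is false.
  w3 (successors {w0, w1, w3}): φ is false.
Detail at w0 (counterexample):
  At w0: \Box (r \lor p) requires r \lor p at every successor {w2, w3}.
    r \lor p fails at w3, so \Box (r \lor p) is false at w0.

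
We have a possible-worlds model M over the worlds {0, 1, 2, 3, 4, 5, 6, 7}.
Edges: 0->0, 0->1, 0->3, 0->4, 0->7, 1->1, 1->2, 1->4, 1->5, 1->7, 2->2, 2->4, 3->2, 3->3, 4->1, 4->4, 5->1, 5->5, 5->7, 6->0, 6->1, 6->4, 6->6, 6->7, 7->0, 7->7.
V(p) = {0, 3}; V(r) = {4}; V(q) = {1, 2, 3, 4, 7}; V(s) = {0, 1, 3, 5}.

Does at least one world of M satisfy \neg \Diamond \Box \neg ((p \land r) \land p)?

Let φ = \neg \Diamond \Box \neg ((p \land r) \land p). Evaluate φ at each world:
  0 (successors {0, 1, 3, 4, 7}): φ is false.
  1 (successors {1, 2, 4, 5, 7}): φ is false.
  2 (successors {2, 4}): φ is false.
  3 (successors {2, 3}): φ is false.
  4 (successors {1, 4}): φ is false.
  5 (successors {1, 5, 7}): φ is false.
  6 (successors {0, 1, 4, 6, 7}): φ is false.
  7 (successors {0, 7}): φ is false.
For instance, at 2:
  At 2: \Diamond \Box \neg ((p \land r) \land p) is true, so \neg \Diamond \Box \neg ((p \land r) \land p) is false.
    At 2: \Diamond \Box \neg ((p \land r) \land p) requires \Box \neg ((p \land r) \land p) at some successor in {2, 4}.
      \Box \neg ((p \land r) \land p) holds at 2, so \Diamond \Box \neg ((p \land r) \land p) is true at 2.

No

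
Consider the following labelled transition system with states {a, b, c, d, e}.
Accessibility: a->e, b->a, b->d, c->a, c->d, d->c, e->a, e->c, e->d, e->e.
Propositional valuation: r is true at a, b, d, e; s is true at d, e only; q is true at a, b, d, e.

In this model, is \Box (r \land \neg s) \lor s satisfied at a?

At a: \Box (r \land \neg s) is false, s is false, so \Box (r \land \neg s) \lor s is false.
  At a: \Box (r \land \neg s) requires r \land \neg s at every successor {e}.
    r \land \neg s fails at e, so \Box (r \land \neg s) is false at a.

No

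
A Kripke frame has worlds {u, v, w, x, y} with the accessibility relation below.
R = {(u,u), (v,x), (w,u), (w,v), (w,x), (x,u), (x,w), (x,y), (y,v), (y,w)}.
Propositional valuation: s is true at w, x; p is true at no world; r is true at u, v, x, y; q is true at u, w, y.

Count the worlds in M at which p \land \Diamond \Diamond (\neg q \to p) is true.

0

Let φ = p \land \Diamond \Diamond (\neg q \to p). Evaluate φ at each world:
  u (successors {u}): φ is false.
  v (successors {x}): φ is false.
  w (successors {u, v, x}): φ is false.
  x (successors {u, w, y}): φ is false.
  y (successors {v, w}): φ is false.
For instance, at x:
  At x: p is false, \Diamond \Diamond (\neg q \to p) is true, so p \land \Diamond \Diamond (\neg q \to p) is false.
    At x: \Diamond \Diamond (\neg q \to p) requires \Diamond (\neg q \to p) at some successor in {u, w, y}.
      \Diamond (\neg q \to p) holds at u, so \Diamond \Diamond (\neg q \to p) is true at x.
Satisfying worlds: none.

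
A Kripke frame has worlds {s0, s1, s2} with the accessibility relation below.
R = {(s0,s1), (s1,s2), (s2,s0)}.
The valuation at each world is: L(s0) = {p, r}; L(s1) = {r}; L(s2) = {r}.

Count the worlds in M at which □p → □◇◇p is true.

Recall that □ψ holds at a world iff ψ holds at every accessible world, and ◇ψ holds iff ψ holds at some accessible world.
Let φ = □p → □◇◇p. Evaluate φ at each world:
  s0 (successors {s1}): φ is true.
  s1 (successors {s2}): φ is true.
  s2 (successors {s0}): φ is false.
For instance, at s0:
  At s0: □p is false, □◇◇p is true, so □p → □◇◇p is true.
    At s0: □p requires p at every successor {s1}.
      p fails at s1, so □p is false at s0.
    At s0: □◇◇p requires ◇◇p at every successor {s1}.
      At s1: ◇◇p is true.
    So □◇◇p is true at s0.
Satisfying worlds: {s0, s1}

2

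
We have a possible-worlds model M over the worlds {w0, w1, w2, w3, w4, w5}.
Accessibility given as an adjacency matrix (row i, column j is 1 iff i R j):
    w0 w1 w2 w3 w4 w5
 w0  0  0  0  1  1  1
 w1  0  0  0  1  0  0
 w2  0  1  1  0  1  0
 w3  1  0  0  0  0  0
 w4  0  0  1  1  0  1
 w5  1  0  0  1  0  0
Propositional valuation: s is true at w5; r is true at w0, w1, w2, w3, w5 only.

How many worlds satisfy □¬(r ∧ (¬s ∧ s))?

6

Let φ = □¬(r ∧ (¬s ∧ s)). Evaluate φ at each world:
  w0 (successors {w3, w4, w5}): φ is true.
  w1 (successors {w3}): φ is true.
  w2 (successors {w1, w2, w4}): φ is true.
  w3 (successors {w0}): φ is true.
  w4 (successors {w2, w3, w5}): φ is true.
  w5 (successors {w0, w3}): φ is true.
For instance, at w1:
  At w1: □¬(r ∧ (¬s ∧ s)) requires ¬(r ∧ (¬s ∧ s)) at every successor {w3}.
    At w3: ¬(r ∧ (¬s ∧ s)) is true.
  So □¬(r ∧ (¬s ∧ s)) is true at w1.
Satisfying worlds: {w0, w1, w2, w3, w4, w5}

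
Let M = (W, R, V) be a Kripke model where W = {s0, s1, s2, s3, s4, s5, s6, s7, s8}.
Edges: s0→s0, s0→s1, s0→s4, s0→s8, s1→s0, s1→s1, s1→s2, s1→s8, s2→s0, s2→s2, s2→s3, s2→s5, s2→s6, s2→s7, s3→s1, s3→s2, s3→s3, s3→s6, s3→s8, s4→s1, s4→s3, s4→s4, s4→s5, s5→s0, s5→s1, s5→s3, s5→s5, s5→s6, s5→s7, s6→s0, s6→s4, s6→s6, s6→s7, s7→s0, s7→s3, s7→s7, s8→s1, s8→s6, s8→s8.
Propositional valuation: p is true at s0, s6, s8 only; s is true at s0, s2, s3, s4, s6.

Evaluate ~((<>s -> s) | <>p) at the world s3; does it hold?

No

Recall that <>ψ holds at a world iff ψ holds at some accessible world.
At s3: (<>s -> s) | <>p is true, so ~((<>s -> s) | <>p) is false.
  At s3: <>s -> s is true, <>p is true, so (<>s -> s) | <>p is true.
    At s3: <>s is true, s is true, so <>s -> s is true.
      At s3: <>s requires s at some successor in {s1, s2, s3, s6, s8}.
        s holds at s2, so <>s is true at s3.
    At s3: <>p requires p at some successor in {s1, s2, s3, s6, s8}.
      p holds at s6, so <>p is true at s3.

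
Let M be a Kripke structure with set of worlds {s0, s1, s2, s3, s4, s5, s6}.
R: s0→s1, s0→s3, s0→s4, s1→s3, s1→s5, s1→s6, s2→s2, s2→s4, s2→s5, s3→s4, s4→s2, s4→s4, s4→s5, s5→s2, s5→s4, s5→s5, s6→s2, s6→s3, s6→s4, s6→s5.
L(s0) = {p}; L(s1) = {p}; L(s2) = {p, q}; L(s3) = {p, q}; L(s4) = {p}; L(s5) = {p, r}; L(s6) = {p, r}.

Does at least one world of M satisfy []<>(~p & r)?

Let φ = []<>(~p & r). Evaluate φ at each world:
  s0 (successors {s1, s3, s4}): φ is false.
  s1 (successors {s3, s5, s6}): φ is false.
  s2 (successors {s2, s4, s5}): φ is false.
  s3 (successors {s4}): φ is false.
  s4 (successors {s2, s4, s5}): φ is false.
  s5 (successors {s2, s4, s5}): φ is false.
  s6 (successors {s2, s3, s4, s5}): φ is false.
For instance, at s2:
  At s2: []<>(~p & r) requires <>(~p & r) at every successor {s2, s4, s5}.
    <>(~p & r) fails at s2, so []<>(~p & r) is false at s2.
      At s2: <>(~p & r) requires ~p & r at some successor in {s2, s4, s5}.
        At s2: ~p & r is false.
        At s4: ~p & r is false.
        At s5: ~p & r is false.
      So <>(~p & r) is false at s2.

No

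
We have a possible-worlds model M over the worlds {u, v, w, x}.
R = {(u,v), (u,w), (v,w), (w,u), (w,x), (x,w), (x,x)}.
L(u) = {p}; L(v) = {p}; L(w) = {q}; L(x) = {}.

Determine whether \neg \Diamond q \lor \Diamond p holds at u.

Yes

At u: \neg \Diamond q is false, \Diamond p is true, so \neg \Diamond q \lor \Diamond p is true.
  At u: \Diamond q is true, so \neg \Diamond q is false.
    At u: \Diamond q requires q at some successor in {v, w}.
      q holds at w, so \Diamond q is true at u.
  At u: \Diamond p requires p at some successor in {v, w}.
    p holds at v, so \Diamond p is true at u.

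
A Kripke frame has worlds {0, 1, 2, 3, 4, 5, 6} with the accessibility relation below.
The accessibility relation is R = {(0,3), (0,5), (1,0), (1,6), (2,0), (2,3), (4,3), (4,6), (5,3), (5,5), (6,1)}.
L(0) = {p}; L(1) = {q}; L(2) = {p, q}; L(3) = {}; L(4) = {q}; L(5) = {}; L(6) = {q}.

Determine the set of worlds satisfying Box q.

Recall that Box ψ holds at a world iff ψ holds at every accessible world, and Dia ψ holds iff ψ holds at some accessible world.
Let φ = Box q. Evaluate φ at each world:
  0 (successors {3, 5}): φ is false.
  1 (successors {0, 6}): φ is false.
  2 (successors {0, 3}): φ is false.
  3 (successors ∅): φ is true.
  4 (successors {3, 6}): φ is false.
  5 (successors {3, 5}): φ is false.
  6 (successors {1}): φ is true.
For instance, at 4:
  At 4: Box q requires q at every successor {3, 6}.
    q fails at 3, so Box q is false at 4.
Satisfying worlds: {3, 6}

3, 6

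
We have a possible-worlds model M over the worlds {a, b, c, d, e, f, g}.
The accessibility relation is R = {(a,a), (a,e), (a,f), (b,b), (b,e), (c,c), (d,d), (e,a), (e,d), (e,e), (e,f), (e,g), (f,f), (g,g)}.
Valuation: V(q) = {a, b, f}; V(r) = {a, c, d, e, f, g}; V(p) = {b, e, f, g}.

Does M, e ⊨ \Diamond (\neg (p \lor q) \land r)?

At e: \Diamond (\neg (p \lor q) \land r) requires \neg (p \lor q) \land r at some successor in {a, d, e, f, g}.
  \neg (p \lor q) \land r holds at d, so \Diamond (\neg (p \lor q) \land r) is true at e.

Yes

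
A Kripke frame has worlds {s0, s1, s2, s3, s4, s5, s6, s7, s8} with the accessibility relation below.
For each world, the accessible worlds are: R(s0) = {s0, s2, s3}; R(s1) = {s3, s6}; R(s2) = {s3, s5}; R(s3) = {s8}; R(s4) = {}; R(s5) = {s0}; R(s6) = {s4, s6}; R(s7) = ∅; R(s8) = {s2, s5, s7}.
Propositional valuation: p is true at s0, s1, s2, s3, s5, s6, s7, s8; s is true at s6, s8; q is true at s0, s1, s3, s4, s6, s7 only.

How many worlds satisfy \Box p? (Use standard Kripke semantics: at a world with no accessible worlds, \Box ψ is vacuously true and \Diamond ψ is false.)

8

Let φ = \Box p. Evaluate φ at each world:
  s0 (successors {s0, s2, s3}): φ is true.
  s1 (successors {s3, s6}): φ is true.
  s2 (successors {s3, s5}): φ is true.
  s3 (successors {s8}): φ is true.
  s4 (successors ∅): φ is true.
  s5 (successors {s0}): φ is true.
  s6 (successors {s4, s6}): φ is false.
  s7 (successors ∅): φ is true.
  s8 (successors {s2, s5, s7}): φ is true.
For instance, at s6:
  At s6: \Box p requires p at every successor {s4, s6}.
    p fails at s4, so \Box p is false at s6.
Satisfying worlds: {s0, s1, s2, s3, s4, s5, s7, s8}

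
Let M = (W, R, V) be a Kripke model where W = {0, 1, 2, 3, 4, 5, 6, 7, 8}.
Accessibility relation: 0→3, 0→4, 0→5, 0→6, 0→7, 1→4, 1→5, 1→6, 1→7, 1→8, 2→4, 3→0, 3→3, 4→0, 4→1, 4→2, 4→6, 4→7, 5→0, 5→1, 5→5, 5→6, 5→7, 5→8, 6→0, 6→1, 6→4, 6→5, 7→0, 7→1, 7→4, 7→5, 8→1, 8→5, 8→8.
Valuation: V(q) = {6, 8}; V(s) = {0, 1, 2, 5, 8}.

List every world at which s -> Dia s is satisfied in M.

0, 1, 3, 4, 5, 6, 7, 8

Let φ = s -> Dia s. Evaluate φ at each world:
  0 (successors {3, 4, 5, 6, 7}): φ is true.
  1 (successors {4, 5, 6, 7, 8}): φ is true.
  2 (successors {4}): φ is false.
  3 (successors {0, 3}): φ is true.
  4 (successors {0, 1, 2, 6, 7}): φ is true.
  5 (successors {0, 1, 5, 6, 7, 8}): φ is true.
  6 (successors {0, 1, 4, 5}): φ is true.
  7 (successors {0, 1, 4, 5}): φ is true.
  8 (successors {1, 5, 8}): φ is true.
For instance, at 1:
  At 1: s is true, Dia s is true, so s -> Dia s is true.
    At 1: Dia s requires s at some successor in {4, 5, 6, 7, 8}.
      s holds at 5, so Dia s is true at 1.
Satisfying worlds: {0, 1, 3, 4, 5, 6, 7, 8}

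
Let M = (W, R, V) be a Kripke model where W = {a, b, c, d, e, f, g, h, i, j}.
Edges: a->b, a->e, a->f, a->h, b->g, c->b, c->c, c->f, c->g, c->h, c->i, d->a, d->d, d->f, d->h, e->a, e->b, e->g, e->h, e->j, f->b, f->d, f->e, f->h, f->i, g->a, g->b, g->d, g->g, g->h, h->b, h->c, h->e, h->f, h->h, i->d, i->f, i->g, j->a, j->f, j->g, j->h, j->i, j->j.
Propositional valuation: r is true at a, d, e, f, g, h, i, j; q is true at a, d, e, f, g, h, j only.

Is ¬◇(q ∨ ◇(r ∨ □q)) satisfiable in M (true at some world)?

Let φ = ¬◇(q ∨ ◇(r ∨ □q)). Evaluate φ at each world:
  a (successors {b, e, f, h}): φ is false.
  b (successors {g}): φ is false.
  c (successors {b, c, f, g, h, i}): φ is false.
  d (successors {a, d, f, h}): φ is false.
  e (successors {a, b, g, h, j}): φ is false.
  f (successors {b, d, e, h, i}): φ is false.
  g (successors {a, b, d, g, h}): φ is false.
  h (successors {b, c, e, f, h}): φ is false.
  i (successors {d, f, g}): φ is false.
  j (successors {a, f, g, h, i, j}): φ is false.
For instance, at c:
  At c: ◇(q ∨ ◇(r ∨ □q)) is true, so ¬◇(q ∨ ◇(r ∨ □q)) is false.
    At c: ◇(q ∨ ◇(r ∨ □q)) requires q ∨ ◇(r ∨ □q) at some successor in {b, c, f, g, h, i}.
      q ∨ ◇(r ∨ □q) holds at b, so ◇(q ∨ ◇(r ∨ □q)) is true at c.

No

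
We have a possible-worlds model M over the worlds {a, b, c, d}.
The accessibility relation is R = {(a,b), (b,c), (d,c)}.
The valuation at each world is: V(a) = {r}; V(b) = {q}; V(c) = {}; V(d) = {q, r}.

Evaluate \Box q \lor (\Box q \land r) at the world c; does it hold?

Recall that \Box ψ holds at a world iff ψ holds at every accessible world, and \Diamond ψ holds iff ψ holds at some accessible world.
At c: \Box q is true, \Box q \land r is false, so \Box q \lor (\Box q \land r) is true.
  At c: no accessible worlds, so \Box q holds vacuously.
  At c: \Box q is true, r is false, so \Box q \land r is false.
    At c: no accessible worlds, so \Box q holds vacuously.

Yes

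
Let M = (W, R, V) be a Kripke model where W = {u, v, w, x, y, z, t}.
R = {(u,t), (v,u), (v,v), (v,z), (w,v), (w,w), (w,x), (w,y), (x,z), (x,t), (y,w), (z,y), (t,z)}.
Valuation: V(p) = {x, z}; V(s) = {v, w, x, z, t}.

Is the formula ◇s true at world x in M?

At x: ◇s requires s at some successor in {z, t}.
  s holds at z, so ◇s is true at x.

Yes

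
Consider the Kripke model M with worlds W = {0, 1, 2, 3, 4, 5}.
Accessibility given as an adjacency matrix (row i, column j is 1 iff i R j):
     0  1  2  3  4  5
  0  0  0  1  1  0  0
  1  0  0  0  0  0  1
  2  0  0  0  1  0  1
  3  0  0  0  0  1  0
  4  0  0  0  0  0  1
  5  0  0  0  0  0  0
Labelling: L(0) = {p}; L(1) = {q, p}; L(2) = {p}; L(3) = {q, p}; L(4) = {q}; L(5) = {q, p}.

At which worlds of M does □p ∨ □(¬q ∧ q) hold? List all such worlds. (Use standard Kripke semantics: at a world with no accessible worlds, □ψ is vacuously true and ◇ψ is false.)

Let φ = □p ∨ □(¬q ∧ q). Evaluate φ at each world:
  0 (successors {2, 3}): φ is true.
  1 (successors {5}): φ is true.
  2 (successors {3, 5}): φ is true.
  3 (successors {4}): φ is false.
  4 (successors {5}): φ is true.
  5 (successors ∅): φ is true.
For instance, at 4:
  At 4: □p is true, □(¬q ∧ q) is false, so □p ∨ □(¬q ∧ q) is true.
    At 4: □p requires p at every successor {5}.
      At 5: p is true.
    So □p is true at 4.
    At 4: □(¬q ∧ q) requires ¬q ∧ q at every successor {5}.
      ¬q ∧ q fails at 5, so □(¬q ∧ q) is false at 4.
Satisfying worlds: {0, 1, 2, 4, 5}

0, 1, 2, 4, 5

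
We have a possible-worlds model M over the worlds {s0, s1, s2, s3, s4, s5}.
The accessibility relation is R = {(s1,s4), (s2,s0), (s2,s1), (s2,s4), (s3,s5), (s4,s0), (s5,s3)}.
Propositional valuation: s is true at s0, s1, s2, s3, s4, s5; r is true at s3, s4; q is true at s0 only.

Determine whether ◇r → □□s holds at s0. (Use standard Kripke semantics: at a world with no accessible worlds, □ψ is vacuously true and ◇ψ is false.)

Yes

At s0: ◇r is false, □□s is true, so ◇r → □□s is true.
  At s0: no accessible worlds, so ◇r is false.
  At s0: no accessible worlds, so □□s holds vacuously.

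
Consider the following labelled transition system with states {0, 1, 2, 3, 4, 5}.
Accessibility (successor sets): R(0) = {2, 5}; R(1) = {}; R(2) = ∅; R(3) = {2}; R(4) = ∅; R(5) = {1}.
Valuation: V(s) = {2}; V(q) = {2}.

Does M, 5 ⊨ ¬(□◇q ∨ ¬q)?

No

Recall that □ψ holds at a world iff ψ holds at every accessible world, and ◇ψ holds iff ψ holds at some accessible world.
At 5: □◇q ∨ ¬q is true, so ¬(□◇q ∨ ¬q) is false.
  At 5: □◇q is false, ¬q is true, so □◇q ∨ ¬q is true.
    At 5: □◇q requires ◇q at every successor {1}.
      ◇q fails at 1, so □◇q is false at 5.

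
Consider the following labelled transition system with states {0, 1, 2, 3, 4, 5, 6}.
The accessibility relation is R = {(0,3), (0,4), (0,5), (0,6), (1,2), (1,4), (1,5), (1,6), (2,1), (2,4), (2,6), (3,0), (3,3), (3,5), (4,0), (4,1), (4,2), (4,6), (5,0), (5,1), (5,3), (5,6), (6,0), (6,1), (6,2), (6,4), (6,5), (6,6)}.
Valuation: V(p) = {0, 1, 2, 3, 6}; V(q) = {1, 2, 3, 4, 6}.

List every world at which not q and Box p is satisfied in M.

Recall that Box ψ holds at a world iff ψ holds at every accessible world, and Dia ψ holds iff ψ holds at some accessible world.
Let φ = not q and Box p. Evaluate φ at each world:
  0 (successors {3, 4, 5, 6}): φ is false.
  1 (successors {2, 4, 5, 6}): φ is false.
  2 (successors {1, 4, 6}): φ is false.
  3 (successors {0, 3, 5}): φ is false.
  4 (successors {0, 1, 2, 6}): φ is false.
  5 (successors {0, 1, 3, 6}): φ is true.
  6 (successors {0, 1, 2, 4, 5, 6}): φ is false.
For instance, at 6:
  At 6: not q is false, Box p is false, so not q and Box p is false.
    At 6: Box p requires p at every successor {0, 1, 2, 4, 5, 6}.
      p fails at 4, so Box p is false at 6.
Satisfying worlds: {5}

5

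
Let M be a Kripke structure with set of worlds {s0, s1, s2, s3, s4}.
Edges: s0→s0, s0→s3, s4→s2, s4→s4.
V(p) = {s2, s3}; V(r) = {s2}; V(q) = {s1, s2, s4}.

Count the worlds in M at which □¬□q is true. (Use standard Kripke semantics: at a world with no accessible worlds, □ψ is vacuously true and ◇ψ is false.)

Let φ = □¬□q. Evaluate φ at each world:
  s0 (successors {s0, s3}): φ is false.
  s1 (successors ∅): φ is true.
  s2 (successors ∅): φ is true.
  s3 (successors ∅): φ is true.
  s4 (successors {s2, s4}): φ is false.
For instance, at s4:
  At s4: □¬□q requires ¬□q at every successor {s2, s4}.
    ¬□q fails at s2, so □¬□q is false at s4.
      At s2: □q is true, so ¬□q is false.
Satisfying worlds: {s1, s2, s3}

3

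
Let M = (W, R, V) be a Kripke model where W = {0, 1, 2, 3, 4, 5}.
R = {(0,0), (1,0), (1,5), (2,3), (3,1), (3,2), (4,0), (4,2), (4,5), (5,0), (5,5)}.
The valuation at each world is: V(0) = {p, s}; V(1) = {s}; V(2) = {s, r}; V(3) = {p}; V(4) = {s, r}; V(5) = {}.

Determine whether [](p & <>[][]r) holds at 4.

No

At 4: [](p & <>[][]r) requires p & <>[][]r at every successor {0, 2, 5}.
  p & <>[][]r fails at 0, so [](p & <>[][]r) is false at 4.
    At 0: p is true, <>[][]r is false, so p & <>[][]r is false.
      At 0: <>[][]r requires [][]r at some successor in {0}.
        At 0: [][]r is false.
      So <>[][]r is false at 0.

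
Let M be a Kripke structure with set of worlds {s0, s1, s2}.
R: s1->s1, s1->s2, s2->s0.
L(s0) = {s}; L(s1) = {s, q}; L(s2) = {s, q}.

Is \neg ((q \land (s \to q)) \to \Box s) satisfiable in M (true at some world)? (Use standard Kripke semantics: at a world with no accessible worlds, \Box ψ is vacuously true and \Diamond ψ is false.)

No

Let φ = \neg ((q \land (s \to q)) \to \Box s). Evaluate φ at each world:
  s0 (successors ∅): φ is false.
  s1 (successors {s1, s2}): φ is false.
  s2 (successors {s0}): φ is false.
For instance, at s2:
  At s2: (q \land (s \to q)) \to \Box s is true, so \neg ((q \land (s \to q)) \to \Box s) is false.
    At s2: q \land (s \to q) is true, \Box s is true, so (q \land (s \to q)) \to \Box s is true.
      At s2: \Box s requires s at every successor {s0}.
        At s0: s is true.
      So \Box s is true at s2.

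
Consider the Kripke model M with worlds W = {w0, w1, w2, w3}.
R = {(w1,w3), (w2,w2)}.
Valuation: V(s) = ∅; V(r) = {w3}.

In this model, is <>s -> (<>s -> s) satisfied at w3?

At w3: <>s is false, <>s -> s is true, so <>s -> (<>s -> s) is true.
  At w3: no accessible worlds, so <>s is false.
  At w3: <>s is false, s is false, so <>s -> s is true.
    At w3: no accessible worlds, so <>s is false.

Yes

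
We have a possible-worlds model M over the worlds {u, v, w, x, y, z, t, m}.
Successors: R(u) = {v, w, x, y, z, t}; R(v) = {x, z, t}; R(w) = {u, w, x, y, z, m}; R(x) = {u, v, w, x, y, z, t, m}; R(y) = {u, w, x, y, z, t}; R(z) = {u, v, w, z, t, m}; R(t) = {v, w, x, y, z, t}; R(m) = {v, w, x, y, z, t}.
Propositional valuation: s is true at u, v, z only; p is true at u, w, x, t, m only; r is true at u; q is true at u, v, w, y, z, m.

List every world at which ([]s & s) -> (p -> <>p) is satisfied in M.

u, v, w, x, y, z, t, m

Let φ = ([]s & s) -> (p -> <>p). Evaluate φ at each world:
  u (successors {v, w, x, y, z, t}): φ is true.
  v (successors {x, z, t}): φ is true.
  w (successors {u, w, x, y, z, m}): φ is true.
  x (successors {u, v, w, x, y, z, t, m}): φ is true.
  y (successors {u, w, x, y, z, t}): φ is true.
  z (successors {u, v, w, z, t, m}): φ is true.
  t (successors {v, w, x, y, z, t}): φ is true.
  m (successors {v, w, x, y, z, t}): φ is true.
For instance, at z:
  At z: []s & s is false, p -> <>p is true, so ([]s & s) -> (p -> <>p) is true.
    At z: []s is false, s is true, so []s & s is false.
      At z: []s requires s at every successor {u, v, w, z, t, m}.
        s fails at w, so []s is false at z.
    At z: p is false, <>p is true, so p -> <>p is true.
      At z: <>p requires p at some successor in {u, v, w, z, t, m}.
        p holds at u, so <>p is true at z.
Satisfying worlds: {u, v, w, x, y, z, t, m}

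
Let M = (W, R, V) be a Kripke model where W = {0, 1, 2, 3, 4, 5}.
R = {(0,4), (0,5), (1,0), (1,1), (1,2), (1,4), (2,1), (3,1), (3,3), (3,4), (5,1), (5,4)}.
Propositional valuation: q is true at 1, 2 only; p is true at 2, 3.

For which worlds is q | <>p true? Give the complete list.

Recall that <>ψ holds at a world iff ψ holds at some accessible world.
Let φ = q | <>p. Evaluate φ at each world:
  0 (successors {4, 5}): φ is false.
  1 (successors {0, 1, 2, 4}): φ is true.
  2 (successors {1}): φ is true.
  3 (successors {1, 3, 4}): φ is true.
  4 (successors ∅): φ is false.
  5 (successors {1, 4}): φ is false.
For instance, at 0:
  At 0: q is false, <>p is false, so q | <>p is false.
    At 0: <>p requires p at some successor in {4, 5}.
      At 4: p is false.
      At 5: p is false.
    So <>p is false at 0.
Satisfying worlds: {1, 2, 3}

1, 2, 3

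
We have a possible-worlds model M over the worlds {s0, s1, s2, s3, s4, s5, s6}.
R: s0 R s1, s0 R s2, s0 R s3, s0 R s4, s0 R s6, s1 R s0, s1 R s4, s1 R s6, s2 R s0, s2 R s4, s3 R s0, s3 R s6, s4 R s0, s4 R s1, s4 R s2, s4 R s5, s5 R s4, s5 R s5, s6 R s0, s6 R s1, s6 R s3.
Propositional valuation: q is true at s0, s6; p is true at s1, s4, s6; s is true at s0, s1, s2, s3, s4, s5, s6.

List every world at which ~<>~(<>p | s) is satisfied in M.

Recall that <>ψ holds at a world iff ψ holds at some accessible world.
Let φ = ~<>~(<>p | s). Evaluate φ at each world:
  s0 (successors {s1, s2, s3, s4, s6}): φ is true.
  s1 (successors {s0, s4, s6}): φ is true.
  s2 (successors {s0, s4}): φ is true.
  s3 (successors {s0, s6}): φ is true.
  s4 (successors {s0, s1, s2, s5}): φ is true.
  s5 (successors {s4, s5}): φ is true.
  s6 (successors {s0, s1, s3}): φ is true.
For instance, at s4:
  At s4: <>~(<>p | s) is false, so ~<>~(<>p | s) is true.
    At s4: <>~(<>p | s) requires ~(<>p | s) at some successor in {s0, s1, s2, s5}.
      At s0: ~(<>p | s) is false.
      At s1: ~(<>p | s) is false.
      At s2: ~(<>p | s) is false.
      At s5: ~(<>p | s) is false.
    So <>~(<>p | s) is false at s4.
Satisfying worlds: {s0, s1, s2, s3, s4, s5, s6}

s0, s1, s2, s3, s4, s5, s6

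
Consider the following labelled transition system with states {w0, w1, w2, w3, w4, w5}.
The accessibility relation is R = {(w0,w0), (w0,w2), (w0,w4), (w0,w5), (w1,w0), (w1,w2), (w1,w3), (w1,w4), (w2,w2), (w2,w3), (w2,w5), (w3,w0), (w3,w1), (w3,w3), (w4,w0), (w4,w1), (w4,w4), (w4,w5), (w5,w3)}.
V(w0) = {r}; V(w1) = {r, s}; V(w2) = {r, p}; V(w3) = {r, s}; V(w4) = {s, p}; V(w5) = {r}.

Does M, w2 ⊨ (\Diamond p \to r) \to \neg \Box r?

No

At w2: \Diamond p \to r is true, \neg \Box r is false, so (\Diamond p \to r) \to \neg \Box r is false.
  At w2: \Diamond p is true, r is true, so \Diamond p \to r is true.
    At w2: \Diamond p requires p at some successor in {w2, w3, w5}.
      p holds at w2, so \Diamond p is true at w2.
  At w2: \Box r is true, so \neg \Box r is false.
    At w2: \Box r requires r at every successor {w2, w3, w5}.
      At w2: r is true.
      At w3: r is true.
      At w5: r is true.
    So \Box r is true at w2.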